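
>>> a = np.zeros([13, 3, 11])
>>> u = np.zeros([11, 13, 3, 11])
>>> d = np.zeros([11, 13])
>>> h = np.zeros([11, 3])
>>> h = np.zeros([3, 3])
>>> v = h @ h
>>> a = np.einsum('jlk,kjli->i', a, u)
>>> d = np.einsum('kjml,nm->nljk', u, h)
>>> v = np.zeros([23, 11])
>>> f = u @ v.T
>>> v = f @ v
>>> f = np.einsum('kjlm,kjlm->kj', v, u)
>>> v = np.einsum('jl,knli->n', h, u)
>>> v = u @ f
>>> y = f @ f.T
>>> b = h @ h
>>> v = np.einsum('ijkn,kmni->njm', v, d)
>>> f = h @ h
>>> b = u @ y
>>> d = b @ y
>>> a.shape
(11,)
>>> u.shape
(11, 13, 3, 11)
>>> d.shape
(11, 13, 3, 11)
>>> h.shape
(3, 3)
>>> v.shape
(13, 13, 11)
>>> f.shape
(3, 3)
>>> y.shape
(11, 11)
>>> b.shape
(11, 13, 3, 11)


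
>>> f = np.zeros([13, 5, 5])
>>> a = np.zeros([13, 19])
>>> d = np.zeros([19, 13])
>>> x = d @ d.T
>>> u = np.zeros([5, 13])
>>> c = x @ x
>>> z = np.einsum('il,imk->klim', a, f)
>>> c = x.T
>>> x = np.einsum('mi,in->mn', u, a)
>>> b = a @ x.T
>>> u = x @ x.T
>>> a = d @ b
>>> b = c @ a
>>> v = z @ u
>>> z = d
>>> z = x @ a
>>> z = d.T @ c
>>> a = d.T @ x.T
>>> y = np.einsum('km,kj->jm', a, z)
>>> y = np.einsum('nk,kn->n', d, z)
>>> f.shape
(13, 5, 5)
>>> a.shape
(13, 5)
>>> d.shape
(19, 13)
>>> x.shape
(5, 19)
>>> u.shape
(5, 5)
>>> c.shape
(19, 19)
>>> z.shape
(13, 19)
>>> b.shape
(19, 5)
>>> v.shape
(5, 19, 13, 5)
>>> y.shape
(19,)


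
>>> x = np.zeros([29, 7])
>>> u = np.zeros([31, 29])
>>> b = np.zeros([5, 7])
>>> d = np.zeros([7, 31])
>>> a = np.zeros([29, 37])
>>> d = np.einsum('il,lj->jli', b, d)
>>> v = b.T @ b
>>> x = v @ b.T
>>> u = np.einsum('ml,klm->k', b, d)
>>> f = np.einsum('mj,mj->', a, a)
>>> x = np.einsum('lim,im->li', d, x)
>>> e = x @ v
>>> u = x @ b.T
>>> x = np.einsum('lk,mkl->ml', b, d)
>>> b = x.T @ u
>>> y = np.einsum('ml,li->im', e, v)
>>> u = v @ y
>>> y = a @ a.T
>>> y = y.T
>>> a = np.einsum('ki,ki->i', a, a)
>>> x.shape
(31, 5)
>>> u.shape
(7, 31)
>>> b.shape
(5, 5)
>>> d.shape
(31, 7, 5)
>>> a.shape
(37,)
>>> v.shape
(7, 7)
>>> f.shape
()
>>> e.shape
(31, 7)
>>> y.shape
(29, 29)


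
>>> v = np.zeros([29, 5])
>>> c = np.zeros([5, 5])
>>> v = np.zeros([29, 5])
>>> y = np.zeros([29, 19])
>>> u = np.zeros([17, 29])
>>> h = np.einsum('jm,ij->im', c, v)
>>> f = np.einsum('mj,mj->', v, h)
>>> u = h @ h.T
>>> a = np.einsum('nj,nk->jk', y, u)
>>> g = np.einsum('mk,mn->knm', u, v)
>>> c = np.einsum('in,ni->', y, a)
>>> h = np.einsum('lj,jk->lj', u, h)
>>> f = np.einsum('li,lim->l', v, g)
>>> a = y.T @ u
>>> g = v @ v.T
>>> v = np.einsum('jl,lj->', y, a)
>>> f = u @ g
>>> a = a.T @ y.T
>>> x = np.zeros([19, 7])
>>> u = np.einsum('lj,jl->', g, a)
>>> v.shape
()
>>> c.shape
()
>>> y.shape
(29, 19)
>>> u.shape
()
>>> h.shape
(29, 29)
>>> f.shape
(29, 29)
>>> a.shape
(29, 29)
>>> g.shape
(29, 29)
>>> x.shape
(19, 7)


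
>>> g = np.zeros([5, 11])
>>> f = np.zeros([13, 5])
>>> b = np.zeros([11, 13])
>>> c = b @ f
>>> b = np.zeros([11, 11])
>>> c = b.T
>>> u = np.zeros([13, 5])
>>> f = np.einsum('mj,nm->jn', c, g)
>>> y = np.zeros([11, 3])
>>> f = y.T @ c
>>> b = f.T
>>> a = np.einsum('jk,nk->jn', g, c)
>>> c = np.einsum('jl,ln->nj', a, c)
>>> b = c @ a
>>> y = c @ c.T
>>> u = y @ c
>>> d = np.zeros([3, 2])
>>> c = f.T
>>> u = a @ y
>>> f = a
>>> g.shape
(5, 11)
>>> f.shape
(5, 11)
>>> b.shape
(11, 11)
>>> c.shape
(11, 3)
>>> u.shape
(5, 11)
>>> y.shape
(11, 11)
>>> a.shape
(5, 11)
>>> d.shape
(3, 2)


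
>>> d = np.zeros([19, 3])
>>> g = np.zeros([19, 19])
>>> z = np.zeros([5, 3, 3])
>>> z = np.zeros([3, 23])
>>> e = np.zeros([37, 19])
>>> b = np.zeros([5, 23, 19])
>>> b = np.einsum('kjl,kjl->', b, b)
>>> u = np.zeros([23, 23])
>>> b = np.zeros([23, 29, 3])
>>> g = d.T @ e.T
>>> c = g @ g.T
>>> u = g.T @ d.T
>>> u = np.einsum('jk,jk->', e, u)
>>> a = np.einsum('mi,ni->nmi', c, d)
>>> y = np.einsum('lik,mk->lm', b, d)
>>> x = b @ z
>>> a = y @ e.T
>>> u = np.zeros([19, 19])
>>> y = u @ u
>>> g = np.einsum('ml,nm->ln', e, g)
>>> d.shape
(19, 3)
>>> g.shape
(19, 3)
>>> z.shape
(3, 23)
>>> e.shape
(37, 19)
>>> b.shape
(23, 29, 3)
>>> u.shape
(19, 19)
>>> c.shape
(3, 3)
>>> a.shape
(23, 37)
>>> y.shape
(19, 19)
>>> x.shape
(23, 29, 23)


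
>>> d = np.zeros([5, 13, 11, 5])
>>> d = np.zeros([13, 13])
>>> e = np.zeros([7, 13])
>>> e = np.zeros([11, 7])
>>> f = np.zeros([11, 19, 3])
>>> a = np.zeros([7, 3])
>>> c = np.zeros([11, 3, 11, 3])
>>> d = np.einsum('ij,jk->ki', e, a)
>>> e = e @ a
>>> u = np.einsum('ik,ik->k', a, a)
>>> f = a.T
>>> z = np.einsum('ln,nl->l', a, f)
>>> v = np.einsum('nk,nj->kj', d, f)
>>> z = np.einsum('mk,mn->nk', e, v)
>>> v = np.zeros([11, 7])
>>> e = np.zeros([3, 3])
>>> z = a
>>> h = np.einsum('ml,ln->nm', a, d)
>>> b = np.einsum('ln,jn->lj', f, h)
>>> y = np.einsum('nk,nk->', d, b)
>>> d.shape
(3, 11)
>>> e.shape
(3, 3)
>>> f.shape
(3, 7)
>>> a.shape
(7, 3)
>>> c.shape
(11, 3, 11, 3)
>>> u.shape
(3,)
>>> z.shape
(7, 3)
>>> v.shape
(11, 7)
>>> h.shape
(11, 7)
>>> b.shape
(3, 11)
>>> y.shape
()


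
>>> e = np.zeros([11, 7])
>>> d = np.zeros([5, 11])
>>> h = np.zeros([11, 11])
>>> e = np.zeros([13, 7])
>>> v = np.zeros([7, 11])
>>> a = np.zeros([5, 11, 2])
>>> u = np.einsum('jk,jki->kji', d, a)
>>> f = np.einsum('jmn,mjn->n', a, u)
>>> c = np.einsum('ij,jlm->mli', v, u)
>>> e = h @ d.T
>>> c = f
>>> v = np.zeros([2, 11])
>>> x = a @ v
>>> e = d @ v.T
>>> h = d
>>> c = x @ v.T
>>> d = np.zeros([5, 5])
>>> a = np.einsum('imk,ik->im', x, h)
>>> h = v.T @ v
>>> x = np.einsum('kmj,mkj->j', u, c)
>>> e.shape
(5, 2)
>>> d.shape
(5, 5)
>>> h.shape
(11, 11)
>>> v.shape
(2, 11)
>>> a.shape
(5, 11)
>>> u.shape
(11, 5, 2)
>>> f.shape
(2,)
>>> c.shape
(5, 11, 2)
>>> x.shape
(2,)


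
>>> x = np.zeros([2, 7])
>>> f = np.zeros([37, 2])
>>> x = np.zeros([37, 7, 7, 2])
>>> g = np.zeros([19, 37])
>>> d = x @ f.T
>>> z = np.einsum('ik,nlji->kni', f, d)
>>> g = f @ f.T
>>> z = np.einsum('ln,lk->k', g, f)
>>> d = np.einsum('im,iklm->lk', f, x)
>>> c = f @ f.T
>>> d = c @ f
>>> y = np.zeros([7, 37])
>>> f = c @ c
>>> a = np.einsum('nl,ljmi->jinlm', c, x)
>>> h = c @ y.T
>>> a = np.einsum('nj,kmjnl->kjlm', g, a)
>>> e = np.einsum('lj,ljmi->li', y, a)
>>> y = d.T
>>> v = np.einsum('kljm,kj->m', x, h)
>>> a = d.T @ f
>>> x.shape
(37, 7, 7, 2)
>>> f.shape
(37, 37)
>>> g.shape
(37, 37)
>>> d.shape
(37, 2)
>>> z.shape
(2,)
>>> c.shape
(37, 37)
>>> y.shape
(2, 37)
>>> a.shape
(2, 37)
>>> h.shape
(37, 7)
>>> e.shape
(7, 2)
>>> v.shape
(2,)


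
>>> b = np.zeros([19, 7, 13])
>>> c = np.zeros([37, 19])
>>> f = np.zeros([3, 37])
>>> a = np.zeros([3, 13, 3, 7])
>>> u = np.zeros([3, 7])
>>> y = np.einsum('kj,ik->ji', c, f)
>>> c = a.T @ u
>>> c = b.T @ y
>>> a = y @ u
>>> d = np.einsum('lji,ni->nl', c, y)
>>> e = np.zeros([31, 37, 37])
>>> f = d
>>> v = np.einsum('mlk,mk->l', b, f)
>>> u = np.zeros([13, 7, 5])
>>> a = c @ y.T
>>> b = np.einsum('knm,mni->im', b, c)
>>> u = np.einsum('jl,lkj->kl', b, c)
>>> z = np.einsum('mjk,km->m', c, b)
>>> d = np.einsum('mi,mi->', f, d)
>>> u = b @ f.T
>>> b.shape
(3, 13)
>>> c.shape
(13, 7, 3)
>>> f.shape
(19, 13)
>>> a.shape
(13, 7, 19)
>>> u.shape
(3, 19)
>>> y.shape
(19, 3)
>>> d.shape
()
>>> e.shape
(31, 37, 37)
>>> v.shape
(7,)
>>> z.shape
(13,)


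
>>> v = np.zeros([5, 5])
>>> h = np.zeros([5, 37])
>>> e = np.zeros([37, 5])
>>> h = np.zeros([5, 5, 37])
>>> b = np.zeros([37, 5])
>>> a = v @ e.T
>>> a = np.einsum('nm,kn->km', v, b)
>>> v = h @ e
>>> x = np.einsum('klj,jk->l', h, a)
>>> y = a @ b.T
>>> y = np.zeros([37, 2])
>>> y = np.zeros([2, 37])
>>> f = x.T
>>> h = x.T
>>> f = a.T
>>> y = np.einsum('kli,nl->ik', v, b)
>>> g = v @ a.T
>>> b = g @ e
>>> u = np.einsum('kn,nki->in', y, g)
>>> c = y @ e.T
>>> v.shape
(5, 5, 5)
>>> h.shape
(5,)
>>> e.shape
(37, 5)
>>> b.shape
(5, 5, 5)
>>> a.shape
(37, 5)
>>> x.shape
(5,)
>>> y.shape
(5, 5)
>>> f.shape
(5, 37)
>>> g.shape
(5, 5, 37)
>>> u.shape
(37, 5)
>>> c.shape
(5, 37)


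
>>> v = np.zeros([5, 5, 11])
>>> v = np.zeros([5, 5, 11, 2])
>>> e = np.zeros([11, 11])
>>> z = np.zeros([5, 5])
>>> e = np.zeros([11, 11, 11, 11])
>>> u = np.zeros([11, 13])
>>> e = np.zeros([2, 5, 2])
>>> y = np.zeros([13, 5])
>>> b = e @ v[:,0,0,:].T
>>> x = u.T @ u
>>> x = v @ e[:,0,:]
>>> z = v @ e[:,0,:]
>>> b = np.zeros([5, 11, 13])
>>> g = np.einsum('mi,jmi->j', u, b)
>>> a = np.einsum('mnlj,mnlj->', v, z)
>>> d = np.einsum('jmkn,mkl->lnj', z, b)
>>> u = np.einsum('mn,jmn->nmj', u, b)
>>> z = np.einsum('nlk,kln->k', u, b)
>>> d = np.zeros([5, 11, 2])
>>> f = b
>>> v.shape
(5, 5, 11, 2)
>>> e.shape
(2, 5, 2)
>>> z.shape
(5,)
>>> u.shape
(13, 11, 5)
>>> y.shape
(13, 5)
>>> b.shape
(5, 11, 13)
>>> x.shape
(5, 5, 11, 2)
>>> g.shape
(5,)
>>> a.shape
()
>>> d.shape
(5, 11, 2)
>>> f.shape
(5, 11, 13)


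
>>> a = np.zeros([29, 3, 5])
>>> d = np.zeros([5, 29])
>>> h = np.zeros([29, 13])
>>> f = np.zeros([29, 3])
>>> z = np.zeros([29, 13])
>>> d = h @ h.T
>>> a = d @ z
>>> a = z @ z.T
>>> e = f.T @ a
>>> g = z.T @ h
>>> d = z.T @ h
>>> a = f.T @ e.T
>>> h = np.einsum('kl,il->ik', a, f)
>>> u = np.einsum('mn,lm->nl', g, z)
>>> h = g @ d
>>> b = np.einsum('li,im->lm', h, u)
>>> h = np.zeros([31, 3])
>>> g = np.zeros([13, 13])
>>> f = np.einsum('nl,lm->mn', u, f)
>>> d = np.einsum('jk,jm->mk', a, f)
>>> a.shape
(3, 3)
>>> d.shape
(13, 3)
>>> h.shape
(31, 3)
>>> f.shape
(3, 13)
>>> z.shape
(29, 13)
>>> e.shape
(3, 29)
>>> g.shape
(13, 13)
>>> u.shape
(13, 29)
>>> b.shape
(13, 29)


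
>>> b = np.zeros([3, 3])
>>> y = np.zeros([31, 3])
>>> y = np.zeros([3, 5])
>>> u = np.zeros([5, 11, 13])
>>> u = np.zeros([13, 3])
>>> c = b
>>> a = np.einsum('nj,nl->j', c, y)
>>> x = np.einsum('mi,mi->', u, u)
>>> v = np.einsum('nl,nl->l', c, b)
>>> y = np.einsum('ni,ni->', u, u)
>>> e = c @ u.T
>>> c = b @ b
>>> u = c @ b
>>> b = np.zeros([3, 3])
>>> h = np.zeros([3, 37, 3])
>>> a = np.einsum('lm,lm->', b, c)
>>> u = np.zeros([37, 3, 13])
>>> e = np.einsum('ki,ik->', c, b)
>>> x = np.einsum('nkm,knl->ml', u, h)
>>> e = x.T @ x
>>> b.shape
(3, 3)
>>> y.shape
()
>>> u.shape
(37, 3, 13)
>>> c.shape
(3, 3)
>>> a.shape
()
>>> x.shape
(13, 3)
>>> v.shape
(3,)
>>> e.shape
(3, 3)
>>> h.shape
(3, 37, 3)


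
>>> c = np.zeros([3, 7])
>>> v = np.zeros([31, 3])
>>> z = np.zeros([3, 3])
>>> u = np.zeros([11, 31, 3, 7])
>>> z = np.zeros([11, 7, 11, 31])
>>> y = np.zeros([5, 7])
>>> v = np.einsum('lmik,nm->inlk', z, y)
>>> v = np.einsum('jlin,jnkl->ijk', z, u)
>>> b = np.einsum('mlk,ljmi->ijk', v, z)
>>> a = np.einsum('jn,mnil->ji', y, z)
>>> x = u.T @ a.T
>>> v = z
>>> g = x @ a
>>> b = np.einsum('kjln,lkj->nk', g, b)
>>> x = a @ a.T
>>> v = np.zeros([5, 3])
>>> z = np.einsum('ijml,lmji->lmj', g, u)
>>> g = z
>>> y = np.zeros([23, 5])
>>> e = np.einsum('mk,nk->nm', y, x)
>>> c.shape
(3, 7)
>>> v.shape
(5, 3)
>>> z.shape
(11, 31, 3)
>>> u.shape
(11, 31, 3, 7)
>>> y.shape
(23, 5)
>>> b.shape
(11, 7)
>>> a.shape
(5, 11)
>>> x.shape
(5, 5)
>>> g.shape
(11, 31, 3)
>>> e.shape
(5, 23)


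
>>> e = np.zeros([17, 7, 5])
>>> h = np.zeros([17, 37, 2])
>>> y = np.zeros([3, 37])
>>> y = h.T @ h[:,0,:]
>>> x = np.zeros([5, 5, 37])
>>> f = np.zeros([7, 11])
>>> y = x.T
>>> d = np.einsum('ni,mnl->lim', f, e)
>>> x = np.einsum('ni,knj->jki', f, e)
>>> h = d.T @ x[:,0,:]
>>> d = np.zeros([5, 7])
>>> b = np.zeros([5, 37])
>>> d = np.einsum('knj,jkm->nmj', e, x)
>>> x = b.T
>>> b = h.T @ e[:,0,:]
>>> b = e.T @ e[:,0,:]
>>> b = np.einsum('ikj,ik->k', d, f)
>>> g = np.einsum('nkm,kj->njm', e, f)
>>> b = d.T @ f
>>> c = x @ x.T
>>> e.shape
(17, 7, 5)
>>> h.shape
(17, 11, 11)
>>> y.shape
(37, 5, 5)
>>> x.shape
(37, 5)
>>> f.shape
(7, 11)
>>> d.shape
(7, 11, 5)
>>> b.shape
(5, 11, 11)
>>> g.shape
(17, 11, 5)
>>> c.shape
(37, 37)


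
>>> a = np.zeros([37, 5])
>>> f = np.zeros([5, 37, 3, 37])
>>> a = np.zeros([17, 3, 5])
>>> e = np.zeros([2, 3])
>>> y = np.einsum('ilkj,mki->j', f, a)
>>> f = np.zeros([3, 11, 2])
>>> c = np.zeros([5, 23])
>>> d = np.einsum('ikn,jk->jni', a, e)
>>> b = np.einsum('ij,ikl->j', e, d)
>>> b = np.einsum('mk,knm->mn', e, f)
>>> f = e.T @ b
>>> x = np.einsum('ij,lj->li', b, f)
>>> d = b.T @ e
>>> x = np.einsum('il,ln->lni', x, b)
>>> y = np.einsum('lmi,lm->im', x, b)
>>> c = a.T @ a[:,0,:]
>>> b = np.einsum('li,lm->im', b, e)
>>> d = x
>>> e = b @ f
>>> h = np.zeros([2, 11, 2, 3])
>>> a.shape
(17, 3, 5)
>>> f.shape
(3, 11)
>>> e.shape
(11, 11)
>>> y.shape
(3, 11)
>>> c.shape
(5, 3, 5)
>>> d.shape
(2, 11, 3)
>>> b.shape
(11, 3)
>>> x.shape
(2, 11, 3)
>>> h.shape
(2, 11, 2, 3)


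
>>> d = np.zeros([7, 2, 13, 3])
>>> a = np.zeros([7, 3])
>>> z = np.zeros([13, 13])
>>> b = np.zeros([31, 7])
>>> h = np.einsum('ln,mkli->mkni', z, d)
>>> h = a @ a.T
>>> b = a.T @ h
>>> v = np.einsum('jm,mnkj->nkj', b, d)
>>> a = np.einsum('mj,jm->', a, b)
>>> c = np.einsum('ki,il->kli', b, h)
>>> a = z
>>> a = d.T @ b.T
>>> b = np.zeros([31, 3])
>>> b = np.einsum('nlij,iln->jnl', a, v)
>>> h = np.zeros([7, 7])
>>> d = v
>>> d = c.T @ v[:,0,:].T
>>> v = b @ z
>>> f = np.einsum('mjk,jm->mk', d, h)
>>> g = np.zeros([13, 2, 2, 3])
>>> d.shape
(7, 7, 2)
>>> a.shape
(3, 13, 2, 3)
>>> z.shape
(13, 13)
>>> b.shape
(3, 3, 13)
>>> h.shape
(7, 7)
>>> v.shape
(3, 3, 13)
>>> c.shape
(3, 7, 7)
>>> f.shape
(7, 2)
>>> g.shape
(13, 2, 2, 3)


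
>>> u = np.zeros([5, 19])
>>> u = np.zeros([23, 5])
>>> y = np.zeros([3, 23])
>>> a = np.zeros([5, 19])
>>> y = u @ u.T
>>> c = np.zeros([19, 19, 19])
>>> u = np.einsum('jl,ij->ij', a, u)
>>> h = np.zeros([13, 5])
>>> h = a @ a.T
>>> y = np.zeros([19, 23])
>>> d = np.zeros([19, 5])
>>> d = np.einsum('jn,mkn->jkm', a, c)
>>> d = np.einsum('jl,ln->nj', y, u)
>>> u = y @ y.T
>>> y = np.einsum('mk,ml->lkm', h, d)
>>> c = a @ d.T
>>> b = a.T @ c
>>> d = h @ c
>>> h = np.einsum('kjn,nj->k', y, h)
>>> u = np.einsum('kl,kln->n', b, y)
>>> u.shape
(5,)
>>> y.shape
(19, 5, 5)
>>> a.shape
(5, 19)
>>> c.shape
(5, 5)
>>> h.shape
(19,)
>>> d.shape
(5, 5)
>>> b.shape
(19, 5)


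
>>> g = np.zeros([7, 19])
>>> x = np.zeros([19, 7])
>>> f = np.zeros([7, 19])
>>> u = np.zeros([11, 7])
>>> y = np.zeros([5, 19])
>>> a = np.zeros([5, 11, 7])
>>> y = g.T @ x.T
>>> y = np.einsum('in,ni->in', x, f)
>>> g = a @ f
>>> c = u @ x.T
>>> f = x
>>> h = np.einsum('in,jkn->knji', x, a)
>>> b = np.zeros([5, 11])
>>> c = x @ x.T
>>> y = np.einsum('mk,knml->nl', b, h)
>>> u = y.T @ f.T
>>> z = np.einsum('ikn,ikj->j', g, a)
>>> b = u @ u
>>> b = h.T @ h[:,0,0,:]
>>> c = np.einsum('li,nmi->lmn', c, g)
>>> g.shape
(5, 11, 19)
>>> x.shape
(19, 7)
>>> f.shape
(19, 7)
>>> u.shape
(19, 19)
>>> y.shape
(7, 19)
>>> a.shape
(5, 11, 7)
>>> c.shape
(19, 11, 5)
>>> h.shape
(11, 7, 5, 19)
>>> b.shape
(19, 5, 7, 19)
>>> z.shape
(7,)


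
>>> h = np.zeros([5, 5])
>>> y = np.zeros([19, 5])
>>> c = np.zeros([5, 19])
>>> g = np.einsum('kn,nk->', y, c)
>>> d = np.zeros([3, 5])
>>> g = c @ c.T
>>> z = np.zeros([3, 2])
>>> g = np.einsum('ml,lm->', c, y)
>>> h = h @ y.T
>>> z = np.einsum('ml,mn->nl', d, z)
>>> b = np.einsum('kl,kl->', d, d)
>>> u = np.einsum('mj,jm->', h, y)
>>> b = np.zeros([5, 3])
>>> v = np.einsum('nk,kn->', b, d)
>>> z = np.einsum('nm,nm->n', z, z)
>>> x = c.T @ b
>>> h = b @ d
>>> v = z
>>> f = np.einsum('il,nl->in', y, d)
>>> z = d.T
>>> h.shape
(5, 5)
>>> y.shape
(19, 5)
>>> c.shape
(5, 19)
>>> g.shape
()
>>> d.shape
(3, 5)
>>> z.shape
(5, 3)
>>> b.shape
(5, 3)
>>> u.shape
()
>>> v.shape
(2,)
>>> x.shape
(19, 3)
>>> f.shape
(19, 3)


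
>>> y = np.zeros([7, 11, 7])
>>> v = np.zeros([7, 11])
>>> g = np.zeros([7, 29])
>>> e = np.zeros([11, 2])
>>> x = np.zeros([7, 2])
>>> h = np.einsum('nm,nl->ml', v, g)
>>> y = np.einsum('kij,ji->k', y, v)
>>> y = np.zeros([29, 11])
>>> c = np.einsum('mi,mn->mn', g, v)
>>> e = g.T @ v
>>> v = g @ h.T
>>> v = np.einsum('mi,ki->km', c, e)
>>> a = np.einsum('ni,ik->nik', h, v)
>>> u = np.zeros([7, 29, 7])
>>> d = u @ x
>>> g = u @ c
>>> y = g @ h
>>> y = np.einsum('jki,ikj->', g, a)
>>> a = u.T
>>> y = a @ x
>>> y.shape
(7, 29, 2)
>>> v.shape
(29, 7)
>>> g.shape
(7, 29, 11)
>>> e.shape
(29, 11)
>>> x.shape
(7, 2)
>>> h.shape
(11, 29)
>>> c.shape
(7, 11)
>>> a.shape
(7, 29, 7)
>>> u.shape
(7, 29, 7)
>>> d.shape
(7, 29, 2)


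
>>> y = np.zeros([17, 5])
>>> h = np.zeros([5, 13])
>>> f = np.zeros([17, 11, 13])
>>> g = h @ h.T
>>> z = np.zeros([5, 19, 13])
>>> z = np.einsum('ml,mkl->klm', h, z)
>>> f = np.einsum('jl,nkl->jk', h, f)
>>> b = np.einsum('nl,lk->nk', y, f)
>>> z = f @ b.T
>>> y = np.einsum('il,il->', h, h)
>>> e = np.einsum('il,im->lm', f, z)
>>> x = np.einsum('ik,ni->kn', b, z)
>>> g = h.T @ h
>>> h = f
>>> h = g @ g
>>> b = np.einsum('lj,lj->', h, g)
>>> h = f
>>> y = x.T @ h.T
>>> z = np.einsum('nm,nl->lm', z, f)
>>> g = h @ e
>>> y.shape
(5, 5)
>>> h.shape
(5, 11)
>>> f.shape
(5, 11)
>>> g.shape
(5, 17)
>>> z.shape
(11, 17)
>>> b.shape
()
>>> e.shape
(11, 17)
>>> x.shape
(11, 5)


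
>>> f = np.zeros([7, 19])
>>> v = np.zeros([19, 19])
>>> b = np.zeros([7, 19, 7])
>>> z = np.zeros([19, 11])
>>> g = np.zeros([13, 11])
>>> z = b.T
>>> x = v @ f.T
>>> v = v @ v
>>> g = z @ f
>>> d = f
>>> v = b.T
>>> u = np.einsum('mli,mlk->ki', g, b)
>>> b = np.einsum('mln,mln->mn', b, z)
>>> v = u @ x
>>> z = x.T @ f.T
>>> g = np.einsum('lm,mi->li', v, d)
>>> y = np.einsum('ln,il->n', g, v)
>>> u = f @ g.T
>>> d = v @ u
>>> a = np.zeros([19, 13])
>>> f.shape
(7, 19)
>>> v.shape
(7, 7)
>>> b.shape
(7, 7)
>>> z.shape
(7, 7)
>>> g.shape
(7, 19)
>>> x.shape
(19, 7)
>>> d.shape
(7, 7)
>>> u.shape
(7, 7)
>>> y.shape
(19,)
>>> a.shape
(19, 13)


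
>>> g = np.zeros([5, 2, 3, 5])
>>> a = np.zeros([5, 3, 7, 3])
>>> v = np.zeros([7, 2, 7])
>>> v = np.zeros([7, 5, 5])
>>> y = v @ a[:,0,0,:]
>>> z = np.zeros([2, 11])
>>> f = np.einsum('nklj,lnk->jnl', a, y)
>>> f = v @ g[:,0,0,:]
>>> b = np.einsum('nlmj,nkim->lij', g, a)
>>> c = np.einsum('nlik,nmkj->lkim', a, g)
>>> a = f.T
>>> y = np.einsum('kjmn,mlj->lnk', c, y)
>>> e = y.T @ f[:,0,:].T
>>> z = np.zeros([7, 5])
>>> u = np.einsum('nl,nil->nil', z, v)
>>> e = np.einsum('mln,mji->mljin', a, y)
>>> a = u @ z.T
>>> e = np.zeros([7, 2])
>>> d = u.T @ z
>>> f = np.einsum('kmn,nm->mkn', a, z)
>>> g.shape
(5, 2, 3, 5)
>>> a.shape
(7, 5, 7)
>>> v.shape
(7, 5, 5)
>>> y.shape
(5, 2, 3)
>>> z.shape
(7, 5)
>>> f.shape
(5, 7, 7)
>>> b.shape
(2, 7, 5)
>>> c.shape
(3, 3, 7, 2)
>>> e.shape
(7, 2)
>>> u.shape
(7, 5, 5)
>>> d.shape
(5, 5, 5)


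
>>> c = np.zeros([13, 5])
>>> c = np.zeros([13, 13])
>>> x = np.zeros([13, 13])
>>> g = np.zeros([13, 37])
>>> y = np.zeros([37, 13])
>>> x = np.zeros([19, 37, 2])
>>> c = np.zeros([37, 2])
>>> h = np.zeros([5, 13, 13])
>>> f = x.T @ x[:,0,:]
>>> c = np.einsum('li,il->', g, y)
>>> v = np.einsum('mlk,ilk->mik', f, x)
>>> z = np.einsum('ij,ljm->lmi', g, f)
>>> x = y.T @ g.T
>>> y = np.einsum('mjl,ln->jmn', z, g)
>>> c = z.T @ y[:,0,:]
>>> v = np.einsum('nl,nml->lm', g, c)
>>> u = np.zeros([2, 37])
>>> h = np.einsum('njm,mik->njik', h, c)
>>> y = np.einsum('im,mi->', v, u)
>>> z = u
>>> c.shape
(13, 2, 37)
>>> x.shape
(13, 13)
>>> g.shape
(13, 37)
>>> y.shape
()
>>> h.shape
(5, 13, 2, 37)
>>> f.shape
(2, 37, 2)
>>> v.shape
(37, 2)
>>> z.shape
(2, 37)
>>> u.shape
(2, 37)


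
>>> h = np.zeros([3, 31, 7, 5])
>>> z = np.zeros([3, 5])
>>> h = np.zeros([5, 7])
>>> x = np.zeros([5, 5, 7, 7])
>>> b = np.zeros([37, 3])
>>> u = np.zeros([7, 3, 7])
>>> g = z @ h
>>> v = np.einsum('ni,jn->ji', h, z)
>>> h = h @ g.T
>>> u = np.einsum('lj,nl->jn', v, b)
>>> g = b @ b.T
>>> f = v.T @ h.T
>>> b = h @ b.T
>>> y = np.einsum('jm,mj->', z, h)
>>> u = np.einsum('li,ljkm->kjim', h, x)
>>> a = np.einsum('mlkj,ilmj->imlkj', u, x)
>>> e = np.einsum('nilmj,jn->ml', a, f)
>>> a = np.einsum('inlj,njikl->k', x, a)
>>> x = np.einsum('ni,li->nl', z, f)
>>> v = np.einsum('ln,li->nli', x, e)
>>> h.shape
(5, 3)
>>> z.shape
(3, 5)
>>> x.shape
(3, 7)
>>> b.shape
(5, 37)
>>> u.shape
(7, 5, 3, 7)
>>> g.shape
(37, 37)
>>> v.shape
(7, 3, 5)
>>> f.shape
(7, 5)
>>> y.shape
()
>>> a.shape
(3,)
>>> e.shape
(3, 5)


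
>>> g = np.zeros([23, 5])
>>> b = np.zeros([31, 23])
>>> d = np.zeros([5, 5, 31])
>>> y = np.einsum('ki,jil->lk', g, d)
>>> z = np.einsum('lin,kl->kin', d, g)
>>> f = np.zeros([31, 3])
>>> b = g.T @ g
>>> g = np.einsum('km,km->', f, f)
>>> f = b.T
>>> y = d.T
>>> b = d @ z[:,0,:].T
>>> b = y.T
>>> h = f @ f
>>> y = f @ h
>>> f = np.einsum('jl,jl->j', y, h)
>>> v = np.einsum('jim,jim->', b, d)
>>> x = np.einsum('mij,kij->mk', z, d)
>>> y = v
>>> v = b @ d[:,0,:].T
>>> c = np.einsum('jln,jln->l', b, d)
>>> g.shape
()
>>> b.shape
(5, 5, 31)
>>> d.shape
(5, 5, 31)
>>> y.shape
()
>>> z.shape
(23, 5, 31)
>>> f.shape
(5,)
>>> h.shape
(5, 5)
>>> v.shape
(5, 5, 5)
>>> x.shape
(23, 5)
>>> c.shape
(5,)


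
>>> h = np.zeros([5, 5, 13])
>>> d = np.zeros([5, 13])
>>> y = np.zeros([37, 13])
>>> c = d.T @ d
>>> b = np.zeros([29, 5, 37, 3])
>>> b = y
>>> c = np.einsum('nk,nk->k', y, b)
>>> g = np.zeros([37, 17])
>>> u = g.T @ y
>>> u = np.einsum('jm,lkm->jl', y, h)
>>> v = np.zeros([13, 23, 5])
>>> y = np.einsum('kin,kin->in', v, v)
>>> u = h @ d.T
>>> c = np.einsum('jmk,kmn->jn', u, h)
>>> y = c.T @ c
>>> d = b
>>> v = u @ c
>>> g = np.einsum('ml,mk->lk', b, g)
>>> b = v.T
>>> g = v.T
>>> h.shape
(5, 5, 13)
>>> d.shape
(37, 13)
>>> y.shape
(13, 13)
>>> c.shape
(5, 13)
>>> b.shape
(13, 5, 5)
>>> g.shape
(13, 5, 5)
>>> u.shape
(5, 5, 5)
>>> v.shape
(5, 5, 13)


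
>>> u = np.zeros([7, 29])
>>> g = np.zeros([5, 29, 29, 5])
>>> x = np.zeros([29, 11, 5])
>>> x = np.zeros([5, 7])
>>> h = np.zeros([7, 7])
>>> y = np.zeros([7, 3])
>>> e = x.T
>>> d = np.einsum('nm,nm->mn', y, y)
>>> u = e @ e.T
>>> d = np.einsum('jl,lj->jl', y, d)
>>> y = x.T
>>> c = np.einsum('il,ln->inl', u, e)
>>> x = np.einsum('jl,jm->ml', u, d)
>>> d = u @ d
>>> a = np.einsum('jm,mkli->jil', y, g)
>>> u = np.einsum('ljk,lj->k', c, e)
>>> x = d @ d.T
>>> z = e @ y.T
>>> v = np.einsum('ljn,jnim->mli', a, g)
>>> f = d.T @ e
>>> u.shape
(7,)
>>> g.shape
(5, 29, 29, 5)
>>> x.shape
(7, 7)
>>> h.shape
(7, 7)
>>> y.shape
(7, 5)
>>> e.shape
(7, 5)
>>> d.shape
(7, 3)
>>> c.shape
(7, 5, 7)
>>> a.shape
(7, 5, 29)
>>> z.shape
(7, 7)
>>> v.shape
(5, 7, 29)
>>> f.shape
(3, 5)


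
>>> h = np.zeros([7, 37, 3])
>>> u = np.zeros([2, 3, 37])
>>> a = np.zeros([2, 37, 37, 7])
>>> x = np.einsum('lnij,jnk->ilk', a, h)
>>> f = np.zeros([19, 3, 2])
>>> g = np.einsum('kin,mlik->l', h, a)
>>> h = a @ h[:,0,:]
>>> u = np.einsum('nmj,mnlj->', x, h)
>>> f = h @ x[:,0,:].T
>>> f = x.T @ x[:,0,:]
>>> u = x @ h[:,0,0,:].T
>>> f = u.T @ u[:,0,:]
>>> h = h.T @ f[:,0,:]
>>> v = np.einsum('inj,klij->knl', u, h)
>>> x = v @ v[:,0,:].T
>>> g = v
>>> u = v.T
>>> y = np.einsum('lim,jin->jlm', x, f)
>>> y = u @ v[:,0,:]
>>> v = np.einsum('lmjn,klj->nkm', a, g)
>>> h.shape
(3, 37, 37, 2)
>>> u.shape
(37, 2, 3)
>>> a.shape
(2, 37, 37, 7)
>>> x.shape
(3, 2, 3)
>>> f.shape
(2, 2, 2)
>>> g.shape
(3, 2, 37)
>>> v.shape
(7, 3, 37)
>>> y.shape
(37, 2, 37)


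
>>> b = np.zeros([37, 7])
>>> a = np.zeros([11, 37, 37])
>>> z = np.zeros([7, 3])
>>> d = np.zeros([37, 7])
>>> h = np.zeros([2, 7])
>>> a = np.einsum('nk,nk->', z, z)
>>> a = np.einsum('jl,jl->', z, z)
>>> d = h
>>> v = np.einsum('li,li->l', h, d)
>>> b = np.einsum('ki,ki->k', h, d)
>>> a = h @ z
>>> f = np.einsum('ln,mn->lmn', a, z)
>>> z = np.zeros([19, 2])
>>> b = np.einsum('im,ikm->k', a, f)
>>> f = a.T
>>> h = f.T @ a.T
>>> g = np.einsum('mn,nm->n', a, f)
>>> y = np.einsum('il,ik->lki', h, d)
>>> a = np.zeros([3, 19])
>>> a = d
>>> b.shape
(7,)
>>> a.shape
(2, 7)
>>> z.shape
(19, 2)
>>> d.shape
(2, 7)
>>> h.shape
(2, 2)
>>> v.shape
(2,)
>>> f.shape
(3, 2)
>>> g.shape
(3,)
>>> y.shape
(2, 7, 2)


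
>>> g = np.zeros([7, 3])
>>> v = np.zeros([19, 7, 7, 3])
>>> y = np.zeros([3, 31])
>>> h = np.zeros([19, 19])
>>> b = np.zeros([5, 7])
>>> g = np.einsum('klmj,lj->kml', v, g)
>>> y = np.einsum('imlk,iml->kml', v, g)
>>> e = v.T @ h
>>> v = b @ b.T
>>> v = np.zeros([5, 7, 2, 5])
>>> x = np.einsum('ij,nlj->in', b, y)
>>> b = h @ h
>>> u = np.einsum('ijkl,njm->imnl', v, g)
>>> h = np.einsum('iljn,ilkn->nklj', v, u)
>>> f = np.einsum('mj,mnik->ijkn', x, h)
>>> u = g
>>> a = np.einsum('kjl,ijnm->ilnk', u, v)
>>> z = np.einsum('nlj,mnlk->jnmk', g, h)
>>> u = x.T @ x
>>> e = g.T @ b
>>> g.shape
(19, 7, 7)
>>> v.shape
(5, 7, 2, 5)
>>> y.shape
(3, 7, 7)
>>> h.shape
(5, 19, 7, 2)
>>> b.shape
(19, 19)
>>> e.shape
(7, 7, 19)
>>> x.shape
(5, 3)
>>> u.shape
(3, 3)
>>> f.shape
(7, 3, 2, 19)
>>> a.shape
(5, 7, 2, 19)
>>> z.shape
(7, 19, 5, 2)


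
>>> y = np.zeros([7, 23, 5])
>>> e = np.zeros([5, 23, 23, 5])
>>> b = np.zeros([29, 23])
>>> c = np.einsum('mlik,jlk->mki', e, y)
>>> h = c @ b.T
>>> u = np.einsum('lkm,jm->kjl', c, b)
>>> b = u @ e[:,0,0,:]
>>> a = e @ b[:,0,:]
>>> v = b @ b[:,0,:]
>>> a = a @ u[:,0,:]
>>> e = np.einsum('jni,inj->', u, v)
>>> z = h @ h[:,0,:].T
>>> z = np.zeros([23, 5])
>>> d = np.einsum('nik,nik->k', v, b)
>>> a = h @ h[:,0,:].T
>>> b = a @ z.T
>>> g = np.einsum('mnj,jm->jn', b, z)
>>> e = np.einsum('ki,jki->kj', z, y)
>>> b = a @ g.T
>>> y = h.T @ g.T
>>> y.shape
(29, 5, 23)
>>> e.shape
(23, 7)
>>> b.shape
(5, 5, 23)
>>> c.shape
(5, 5, 23)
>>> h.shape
(5, 5, 29)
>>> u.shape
(5, 29, 5)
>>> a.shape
(5, 5, 5)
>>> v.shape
(5, 29, 5)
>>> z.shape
(23, 5)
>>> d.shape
(5,)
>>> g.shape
(23, 5)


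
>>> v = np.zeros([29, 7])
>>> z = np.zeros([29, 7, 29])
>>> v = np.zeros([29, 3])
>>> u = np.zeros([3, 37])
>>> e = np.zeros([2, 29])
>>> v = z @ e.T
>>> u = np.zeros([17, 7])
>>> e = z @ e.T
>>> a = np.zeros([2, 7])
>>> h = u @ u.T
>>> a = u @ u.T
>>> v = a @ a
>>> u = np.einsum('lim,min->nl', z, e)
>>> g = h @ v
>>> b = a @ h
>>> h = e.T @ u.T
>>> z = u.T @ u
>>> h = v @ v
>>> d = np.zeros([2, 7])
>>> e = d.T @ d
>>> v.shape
(17, 17)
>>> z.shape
(29, 29)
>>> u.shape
(2, 29)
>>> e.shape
(7, 7)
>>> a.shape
(17, 17)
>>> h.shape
(17, 17)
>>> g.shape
(17, 17)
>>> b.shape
(17, 17)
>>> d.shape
(2, 7)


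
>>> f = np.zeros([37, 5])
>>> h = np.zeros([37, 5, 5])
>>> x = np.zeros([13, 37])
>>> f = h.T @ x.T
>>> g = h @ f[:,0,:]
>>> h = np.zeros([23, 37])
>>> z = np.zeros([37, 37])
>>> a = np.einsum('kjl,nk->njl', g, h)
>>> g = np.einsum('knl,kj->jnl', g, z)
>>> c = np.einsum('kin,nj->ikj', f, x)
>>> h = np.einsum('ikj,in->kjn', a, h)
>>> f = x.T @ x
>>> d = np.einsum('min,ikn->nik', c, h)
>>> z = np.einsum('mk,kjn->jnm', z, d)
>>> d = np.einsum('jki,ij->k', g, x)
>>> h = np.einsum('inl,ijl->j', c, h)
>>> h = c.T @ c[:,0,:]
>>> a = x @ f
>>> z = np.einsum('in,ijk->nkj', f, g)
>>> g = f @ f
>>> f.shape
(37, 37)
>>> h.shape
(37, 5, 37)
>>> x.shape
(13, 37)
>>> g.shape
(37, 37)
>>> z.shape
(37, 13, 5)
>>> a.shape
(13, 37)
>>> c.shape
(5, 5, 37)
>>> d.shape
(5,)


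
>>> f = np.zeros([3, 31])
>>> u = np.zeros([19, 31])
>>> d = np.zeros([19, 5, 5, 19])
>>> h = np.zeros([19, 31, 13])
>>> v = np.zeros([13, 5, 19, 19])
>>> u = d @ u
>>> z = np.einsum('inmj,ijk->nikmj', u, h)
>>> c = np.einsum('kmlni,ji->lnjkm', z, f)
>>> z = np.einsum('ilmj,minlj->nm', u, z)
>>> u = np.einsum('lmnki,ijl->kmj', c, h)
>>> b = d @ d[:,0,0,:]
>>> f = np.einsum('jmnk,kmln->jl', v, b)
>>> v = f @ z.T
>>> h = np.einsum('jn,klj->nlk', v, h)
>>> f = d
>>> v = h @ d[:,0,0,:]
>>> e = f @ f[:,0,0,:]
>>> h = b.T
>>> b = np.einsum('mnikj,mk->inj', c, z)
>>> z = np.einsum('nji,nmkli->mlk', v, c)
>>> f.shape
(19, 5, 5, 19)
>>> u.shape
(5, 5, 31)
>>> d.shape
(19, 5, 5, 19)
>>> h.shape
(19, 5, 5, 19)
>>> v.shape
(13, 31, 19)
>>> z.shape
(5, 5, 3)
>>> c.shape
(13, 5, 3, 5, 19)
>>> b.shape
(3, 5, 19)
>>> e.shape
(19, 5, 5, 19)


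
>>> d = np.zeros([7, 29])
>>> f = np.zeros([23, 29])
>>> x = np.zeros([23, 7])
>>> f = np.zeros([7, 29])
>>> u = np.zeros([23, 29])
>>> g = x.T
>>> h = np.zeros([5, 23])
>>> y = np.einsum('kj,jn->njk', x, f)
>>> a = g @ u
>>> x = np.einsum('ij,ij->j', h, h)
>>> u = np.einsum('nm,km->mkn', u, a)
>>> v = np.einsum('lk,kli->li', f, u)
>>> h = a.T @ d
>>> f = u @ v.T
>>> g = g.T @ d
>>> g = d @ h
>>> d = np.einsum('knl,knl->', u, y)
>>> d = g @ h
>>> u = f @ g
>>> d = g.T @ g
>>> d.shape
(29, 29)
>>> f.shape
(29, 7, 7)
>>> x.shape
(23,)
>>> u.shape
(29, 7, 29)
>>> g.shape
(7, 29)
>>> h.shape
(29, 29)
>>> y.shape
(29, 7, 23)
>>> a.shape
(7, 29)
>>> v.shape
(7, 23)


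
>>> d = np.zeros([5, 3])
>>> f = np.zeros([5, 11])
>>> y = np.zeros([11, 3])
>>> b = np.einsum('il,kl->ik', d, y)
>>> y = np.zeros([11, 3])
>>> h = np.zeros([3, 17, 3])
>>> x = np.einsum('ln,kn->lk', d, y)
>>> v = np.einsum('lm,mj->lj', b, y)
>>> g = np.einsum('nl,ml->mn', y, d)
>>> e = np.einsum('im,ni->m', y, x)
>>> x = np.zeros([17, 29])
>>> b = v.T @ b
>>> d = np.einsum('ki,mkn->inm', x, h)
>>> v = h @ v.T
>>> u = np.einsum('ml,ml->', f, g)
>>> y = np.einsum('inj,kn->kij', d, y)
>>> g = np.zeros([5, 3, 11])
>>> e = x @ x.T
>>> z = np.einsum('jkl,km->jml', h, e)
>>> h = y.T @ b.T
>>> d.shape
(29, 3, 3)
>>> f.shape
(5, 11)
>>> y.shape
(11, 29, 3)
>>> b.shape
(3, 11)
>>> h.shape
(3, 29, 3)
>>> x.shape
(17, 29)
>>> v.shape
(3, 17, 5)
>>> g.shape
(5, 3, 11)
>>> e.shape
(17, 17)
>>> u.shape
()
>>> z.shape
(3, 17, 3)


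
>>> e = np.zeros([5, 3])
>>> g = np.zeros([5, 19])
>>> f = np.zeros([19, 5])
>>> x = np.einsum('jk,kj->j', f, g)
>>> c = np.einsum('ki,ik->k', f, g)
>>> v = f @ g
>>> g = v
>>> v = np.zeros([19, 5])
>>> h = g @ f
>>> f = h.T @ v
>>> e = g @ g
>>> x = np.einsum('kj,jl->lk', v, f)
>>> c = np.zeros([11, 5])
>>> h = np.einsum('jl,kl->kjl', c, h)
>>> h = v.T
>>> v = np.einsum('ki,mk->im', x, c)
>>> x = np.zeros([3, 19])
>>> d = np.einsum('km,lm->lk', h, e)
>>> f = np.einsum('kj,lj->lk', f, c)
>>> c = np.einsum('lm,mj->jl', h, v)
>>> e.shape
(19, 19)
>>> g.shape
(19, 19)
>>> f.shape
(11, 5)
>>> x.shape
(3, 19)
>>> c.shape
(11, 5)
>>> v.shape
(19, 11)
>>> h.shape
(5, 19)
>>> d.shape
(19, 5)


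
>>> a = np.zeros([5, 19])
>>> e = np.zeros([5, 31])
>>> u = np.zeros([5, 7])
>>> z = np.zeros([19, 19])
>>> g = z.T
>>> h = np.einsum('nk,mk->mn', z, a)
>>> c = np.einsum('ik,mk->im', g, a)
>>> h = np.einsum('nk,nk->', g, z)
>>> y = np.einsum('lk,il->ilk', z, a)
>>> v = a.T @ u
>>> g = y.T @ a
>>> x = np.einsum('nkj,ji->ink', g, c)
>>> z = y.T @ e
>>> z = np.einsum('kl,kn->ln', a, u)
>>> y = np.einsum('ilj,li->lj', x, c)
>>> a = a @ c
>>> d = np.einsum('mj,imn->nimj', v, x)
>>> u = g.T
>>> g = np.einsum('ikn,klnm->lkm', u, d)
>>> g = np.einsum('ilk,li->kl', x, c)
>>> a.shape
(5, 5)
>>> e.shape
(5, 31)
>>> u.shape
(19, 19, 19)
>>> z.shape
(19, 7)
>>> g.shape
(19, 19)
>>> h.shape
()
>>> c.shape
(19, 5)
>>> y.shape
(19, 19)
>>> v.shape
(19, 7)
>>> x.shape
(5, 19, 19)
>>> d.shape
(19, 5, 19, 7)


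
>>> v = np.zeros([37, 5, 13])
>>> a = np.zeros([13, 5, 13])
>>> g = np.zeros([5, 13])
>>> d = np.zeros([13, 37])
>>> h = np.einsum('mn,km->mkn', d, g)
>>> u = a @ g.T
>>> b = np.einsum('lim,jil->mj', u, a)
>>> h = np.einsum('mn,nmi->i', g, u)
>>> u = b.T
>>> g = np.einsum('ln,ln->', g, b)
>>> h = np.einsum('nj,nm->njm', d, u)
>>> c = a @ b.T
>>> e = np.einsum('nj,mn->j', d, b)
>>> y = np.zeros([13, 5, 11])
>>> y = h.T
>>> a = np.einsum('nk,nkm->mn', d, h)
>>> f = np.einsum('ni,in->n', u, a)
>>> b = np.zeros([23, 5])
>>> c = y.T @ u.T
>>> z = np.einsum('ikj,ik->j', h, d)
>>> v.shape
(37, 5, 13)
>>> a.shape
(5, 13)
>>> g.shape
()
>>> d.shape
(13, 37)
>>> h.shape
(13, 37, 5)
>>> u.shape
(13, 5)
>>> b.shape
(23, 5)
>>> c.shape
(13, 37, 13)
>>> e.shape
(37,)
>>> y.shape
(5, 37, 13)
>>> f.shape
(13,)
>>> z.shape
(5,)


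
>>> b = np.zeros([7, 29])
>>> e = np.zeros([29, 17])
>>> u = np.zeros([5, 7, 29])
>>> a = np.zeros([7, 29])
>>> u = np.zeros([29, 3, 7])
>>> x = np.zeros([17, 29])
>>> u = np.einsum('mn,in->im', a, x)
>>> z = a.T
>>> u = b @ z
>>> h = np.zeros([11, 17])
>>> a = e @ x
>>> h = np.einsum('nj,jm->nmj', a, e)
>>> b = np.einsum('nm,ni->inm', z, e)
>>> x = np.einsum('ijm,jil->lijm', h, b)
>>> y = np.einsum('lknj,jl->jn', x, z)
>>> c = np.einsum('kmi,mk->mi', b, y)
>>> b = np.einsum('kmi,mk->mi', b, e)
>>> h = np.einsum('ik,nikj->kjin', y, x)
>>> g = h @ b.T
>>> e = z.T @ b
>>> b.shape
(29, 7)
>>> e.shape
(7, 7)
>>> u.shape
(7, 7)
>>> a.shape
(29, 29)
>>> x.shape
(7, 29, 17, 29)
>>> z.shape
(29, 7)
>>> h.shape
(17, 29, 29, 7)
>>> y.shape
(29, 17)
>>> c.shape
(29, 7)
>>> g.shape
(17, 29, 29, 29)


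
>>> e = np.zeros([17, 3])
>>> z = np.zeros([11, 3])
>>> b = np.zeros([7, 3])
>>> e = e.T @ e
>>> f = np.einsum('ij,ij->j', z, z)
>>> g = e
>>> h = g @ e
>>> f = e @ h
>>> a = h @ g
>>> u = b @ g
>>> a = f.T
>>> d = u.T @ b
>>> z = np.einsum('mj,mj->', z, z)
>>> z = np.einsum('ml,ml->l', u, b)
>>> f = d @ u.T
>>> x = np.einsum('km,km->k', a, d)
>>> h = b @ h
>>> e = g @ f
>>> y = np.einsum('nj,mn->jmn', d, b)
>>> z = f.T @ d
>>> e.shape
(3, 7)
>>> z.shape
(7, 3)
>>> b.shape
(7, 3)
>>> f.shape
(3, 7)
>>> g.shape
(3, 3)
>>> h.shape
(7, 3)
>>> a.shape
(3, 3)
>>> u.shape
(7, 3)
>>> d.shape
(3, 3)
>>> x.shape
(3,)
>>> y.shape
(3, 7, 3)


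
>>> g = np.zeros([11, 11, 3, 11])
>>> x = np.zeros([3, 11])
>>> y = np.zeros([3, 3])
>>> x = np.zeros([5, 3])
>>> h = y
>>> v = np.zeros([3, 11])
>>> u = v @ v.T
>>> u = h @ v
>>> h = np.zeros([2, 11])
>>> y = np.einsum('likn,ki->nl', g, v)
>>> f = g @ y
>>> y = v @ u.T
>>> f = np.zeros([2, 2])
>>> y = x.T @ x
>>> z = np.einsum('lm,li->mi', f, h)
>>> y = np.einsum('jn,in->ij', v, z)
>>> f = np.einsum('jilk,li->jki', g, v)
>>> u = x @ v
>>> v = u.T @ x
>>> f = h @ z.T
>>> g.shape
(11, 11, 3, 11)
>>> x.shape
(5, 3)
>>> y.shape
(2, 3)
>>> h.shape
(2, 11)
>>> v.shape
(11, 3)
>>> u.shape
(5, 11)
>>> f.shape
(2, 2)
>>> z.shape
(2, 11)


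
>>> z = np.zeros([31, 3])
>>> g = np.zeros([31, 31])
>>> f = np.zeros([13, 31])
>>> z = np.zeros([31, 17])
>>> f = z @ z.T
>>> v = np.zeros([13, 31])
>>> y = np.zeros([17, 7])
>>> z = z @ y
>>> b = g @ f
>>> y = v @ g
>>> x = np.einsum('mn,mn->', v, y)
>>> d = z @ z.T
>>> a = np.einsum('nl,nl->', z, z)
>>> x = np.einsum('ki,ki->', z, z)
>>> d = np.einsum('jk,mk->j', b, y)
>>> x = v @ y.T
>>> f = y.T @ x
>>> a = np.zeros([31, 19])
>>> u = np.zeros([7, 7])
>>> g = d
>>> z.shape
(31, 7)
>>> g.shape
(31,)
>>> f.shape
(31, 13)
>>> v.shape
(13, 31)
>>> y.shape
(13, 31)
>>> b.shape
(31, 31)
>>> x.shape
(13, 13)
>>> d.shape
(31,)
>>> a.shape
(31, 19)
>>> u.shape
(7, 7)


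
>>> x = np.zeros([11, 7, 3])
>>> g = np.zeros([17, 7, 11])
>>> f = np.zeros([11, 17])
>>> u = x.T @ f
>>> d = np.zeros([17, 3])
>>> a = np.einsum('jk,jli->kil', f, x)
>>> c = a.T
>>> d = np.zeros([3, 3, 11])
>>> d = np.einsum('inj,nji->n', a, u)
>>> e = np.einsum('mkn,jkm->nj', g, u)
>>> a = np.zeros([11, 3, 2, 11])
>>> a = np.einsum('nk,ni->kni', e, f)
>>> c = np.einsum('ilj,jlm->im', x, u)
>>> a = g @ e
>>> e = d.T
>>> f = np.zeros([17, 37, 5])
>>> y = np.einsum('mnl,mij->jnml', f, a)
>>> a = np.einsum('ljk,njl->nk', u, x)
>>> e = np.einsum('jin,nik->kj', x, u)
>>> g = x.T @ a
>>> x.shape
(11, 7, 3)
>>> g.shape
(3, 7, 17)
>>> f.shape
(17, 37, 5)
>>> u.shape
(3, 7, 17)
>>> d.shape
(3,)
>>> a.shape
(11, 17)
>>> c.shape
(11, 17)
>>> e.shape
(17, 11)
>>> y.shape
(3, 37, 17, 5)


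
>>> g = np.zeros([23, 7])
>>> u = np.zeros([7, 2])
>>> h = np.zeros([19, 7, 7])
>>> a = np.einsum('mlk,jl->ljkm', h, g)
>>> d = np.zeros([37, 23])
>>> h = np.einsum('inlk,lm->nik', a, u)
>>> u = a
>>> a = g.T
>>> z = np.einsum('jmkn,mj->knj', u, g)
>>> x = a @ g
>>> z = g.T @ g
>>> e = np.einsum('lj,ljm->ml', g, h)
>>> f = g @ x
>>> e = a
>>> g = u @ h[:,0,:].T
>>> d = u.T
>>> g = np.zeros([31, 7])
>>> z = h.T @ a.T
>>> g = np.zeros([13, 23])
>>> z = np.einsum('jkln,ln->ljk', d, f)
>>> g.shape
(13, 23)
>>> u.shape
(7, 23, 7, 19)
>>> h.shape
(23, 7, 19)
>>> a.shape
(7, 23)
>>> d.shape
(19, 7, 23, 7)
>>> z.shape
(23, 19, 7)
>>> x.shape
(7, 7)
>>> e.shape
(7, 23)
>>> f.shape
(23, 7)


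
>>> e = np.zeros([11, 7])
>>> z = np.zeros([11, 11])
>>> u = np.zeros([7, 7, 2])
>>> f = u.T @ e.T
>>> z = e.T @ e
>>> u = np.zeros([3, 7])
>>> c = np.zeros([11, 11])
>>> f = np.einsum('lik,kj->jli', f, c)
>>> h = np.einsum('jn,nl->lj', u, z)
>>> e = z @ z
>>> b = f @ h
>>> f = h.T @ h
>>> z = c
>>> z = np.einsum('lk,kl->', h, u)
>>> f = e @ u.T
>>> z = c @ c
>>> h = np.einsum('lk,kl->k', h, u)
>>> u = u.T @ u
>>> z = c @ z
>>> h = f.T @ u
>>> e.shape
(7, 7)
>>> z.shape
(11, 11)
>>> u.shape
(7, 7)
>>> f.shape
(7, 3)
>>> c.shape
(11, 11)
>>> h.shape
(3, 7)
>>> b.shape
(11, 2, 3)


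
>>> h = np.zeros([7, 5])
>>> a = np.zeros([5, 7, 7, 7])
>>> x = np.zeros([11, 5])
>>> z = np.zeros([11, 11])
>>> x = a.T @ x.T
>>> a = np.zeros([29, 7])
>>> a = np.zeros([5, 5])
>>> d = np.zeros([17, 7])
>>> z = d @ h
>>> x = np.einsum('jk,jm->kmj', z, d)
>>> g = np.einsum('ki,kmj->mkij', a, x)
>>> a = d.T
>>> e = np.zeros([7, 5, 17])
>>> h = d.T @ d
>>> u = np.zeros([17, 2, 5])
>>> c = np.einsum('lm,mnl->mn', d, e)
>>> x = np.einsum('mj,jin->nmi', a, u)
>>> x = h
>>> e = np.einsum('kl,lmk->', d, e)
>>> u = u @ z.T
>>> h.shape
(7, 7)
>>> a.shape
(7, 17)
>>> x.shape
(7, 7)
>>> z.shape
(17, 5)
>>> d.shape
(17, 7)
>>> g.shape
(7, 5, 5, 17)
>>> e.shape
()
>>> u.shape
(17, 2, 17)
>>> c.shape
(7, 5)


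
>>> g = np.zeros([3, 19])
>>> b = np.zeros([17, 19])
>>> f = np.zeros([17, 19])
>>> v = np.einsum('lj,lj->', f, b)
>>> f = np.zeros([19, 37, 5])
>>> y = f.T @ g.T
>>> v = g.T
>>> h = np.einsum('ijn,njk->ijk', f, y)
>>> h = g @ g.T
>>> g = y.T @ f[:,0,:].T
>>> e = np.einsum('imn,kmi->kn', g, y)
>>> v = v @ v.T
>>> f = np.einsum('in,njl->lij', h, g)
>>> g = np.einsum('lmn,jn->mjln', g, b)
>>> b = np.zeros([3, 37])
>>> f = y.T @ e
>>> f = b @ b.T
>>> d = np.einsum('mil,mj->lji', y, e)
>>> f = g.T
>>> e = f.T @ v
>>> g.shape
(37, 17, 3, 19)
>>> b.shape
(3, 37)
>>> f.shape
(19, 3, 17, 37)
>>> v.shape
(19, 19)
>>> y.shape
(5, 37, 3)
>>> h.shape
(3, 3)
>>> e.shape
(37, 17, 3, 19)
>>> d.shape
(3, 19, 37)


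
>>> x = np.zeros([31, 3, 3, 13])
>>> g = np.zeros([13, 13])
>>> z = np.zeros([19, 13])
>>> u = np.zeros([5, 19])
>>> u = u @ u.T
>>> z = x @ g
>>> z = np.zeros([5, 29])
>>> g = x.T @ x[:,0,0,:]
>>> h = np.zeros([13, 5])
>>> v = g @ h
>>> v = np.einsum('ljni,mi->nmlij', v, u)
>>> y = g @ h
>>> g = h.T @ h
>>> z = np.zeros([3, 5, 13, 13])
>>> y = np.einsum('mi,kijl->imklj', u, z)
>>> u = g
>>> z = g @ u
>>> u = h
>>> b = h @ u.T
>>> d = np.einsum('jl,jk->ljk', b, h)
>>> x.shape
(31, 3, 3, 13)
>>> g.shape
(5, 5)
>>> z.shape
(5, 5)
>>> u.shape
(13, 5)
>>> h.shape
(13, 5)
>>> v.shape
(3, 5, 13, 5, 3)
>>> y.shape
(5, 5, 3, 13, 13)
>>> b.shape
(13, 13)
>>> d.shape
(13, 13, 5)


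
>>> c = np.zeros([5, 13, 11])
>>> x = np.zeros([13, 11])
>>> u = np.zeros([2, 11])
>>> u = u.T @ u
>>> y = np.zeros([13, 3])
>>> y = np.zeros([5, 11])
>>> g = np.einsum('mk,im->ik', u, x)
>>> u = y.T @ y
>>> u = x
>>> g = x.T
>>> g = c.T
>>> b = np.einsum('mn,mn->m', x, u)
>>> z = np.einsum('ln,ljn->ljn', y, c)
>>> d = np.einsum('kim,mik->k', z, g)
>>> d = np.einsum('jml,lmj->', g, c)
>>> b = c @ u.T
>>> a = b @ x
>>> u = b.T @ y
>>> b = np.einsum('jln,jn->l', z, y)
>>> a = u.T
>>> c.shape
(5, 13, 11)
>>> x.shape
(13, 11)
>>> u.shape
(13, 13, 11)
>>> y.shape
(5, 11)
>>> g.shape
(11, 13, 5)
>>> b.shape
(13,)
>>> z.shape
(5, 13, 11)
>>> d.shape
()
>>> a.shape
(11, 13, 13)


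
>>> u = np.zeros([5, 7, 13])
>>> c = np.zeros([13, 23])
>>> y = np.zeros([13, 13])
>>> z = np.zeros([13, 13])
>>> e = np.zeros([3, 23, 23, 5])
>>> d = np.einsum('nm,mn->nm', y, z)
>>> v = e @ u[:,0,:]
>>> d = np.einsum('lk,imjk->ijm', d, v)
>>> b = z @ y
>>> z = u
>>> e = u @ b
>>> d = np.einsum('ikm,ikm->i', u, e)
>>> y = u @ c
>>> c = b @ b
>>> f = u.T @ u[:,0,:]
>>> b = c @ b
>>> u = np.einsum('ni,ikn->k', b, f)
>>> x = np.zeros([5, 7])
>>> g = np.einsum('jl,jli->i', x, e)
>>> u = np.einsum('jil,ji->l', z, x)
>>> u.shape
(13,)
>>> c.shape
(13, 13)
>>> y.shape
(5, 7, 23)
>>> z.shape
(5, 7, 13)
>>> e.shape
(5, 7, 13)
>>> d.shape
(5,)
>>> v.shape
(3, 23, 23, 13)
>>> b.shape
(13, 13)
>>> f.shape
(13, 7, 13)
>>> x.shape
(5, 7)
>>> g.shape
(13,)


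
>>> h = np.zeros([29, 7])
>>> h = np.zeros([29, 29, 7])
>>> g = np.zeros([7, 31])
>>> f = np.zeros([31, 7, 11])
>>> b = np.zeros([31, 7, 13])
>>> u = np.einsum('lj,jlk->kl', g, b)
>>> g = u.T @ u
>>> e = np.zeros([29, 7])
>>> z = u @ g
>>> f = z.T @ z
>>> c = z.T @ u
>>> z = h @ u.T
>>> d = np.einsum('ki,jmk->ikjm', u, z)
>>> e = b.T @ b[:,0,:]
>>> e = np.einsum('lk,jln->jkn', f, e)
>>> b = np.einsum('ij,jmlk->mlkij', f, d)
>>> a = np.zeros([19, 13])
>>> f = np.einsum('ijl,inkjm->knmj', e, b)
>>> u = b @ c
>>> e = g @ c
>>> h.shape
(29, 29, 7)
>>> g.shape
(7, 7)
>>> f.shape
(29, 29, 7, 7)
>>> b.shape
(13, 29, 29, 7, 7)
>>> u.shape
(13, 29, 29, 7, 7)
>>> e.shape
(7, 7)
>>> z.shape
(29, 29, 13)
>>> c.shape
(7, 7)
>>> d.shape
(7, 13, 29, 29)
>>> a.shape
(19, 13)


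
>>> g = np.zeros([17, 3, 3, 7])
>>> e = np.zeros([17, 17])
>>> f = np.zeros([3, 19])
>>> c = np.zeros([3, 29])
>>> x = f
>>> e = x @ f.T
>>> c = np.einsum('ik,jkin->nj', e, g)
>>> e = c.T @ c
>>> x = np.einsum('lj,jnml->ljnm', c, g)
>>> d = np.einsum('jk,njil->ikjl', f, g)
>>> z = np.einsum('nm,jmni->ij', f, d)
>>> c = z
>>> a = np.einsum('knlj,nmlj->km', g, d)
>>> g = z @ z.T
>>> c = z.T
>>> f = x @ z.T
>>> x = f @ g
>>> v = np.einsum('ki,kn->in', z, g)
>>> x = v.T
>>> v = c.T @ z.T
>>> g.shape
(7, 7)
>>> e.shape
(17, 17)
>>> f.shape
(7, 17, 3, 7)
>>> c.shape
(3, 7)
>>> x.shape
(7, 3)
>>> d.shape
(3, 19, 3, 7)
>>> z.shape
(7, 3)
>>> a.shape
(17, 19)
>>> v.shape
(7, 7)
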